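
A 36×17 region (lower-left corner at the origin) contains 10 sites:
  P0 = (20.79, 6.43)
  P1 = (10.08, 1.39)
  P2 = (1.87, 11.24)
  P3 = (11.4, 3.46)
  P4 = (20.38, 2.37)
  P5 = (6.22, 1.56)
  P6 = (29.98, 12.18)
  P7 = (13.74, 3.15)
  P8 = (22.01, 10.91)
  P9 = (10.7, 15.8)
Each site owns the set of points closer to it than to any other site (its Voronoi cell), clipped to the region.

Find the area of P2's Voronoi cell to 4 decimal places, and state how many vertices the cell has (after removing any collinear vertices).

1. box [0,36]×[0,17]: [(0, 0) (36, 0) (36, 17) (0, 17)]
2. ⊥bis P2·P0 via (11.33,8.835): [(0, 0) (9.0839, 0) (13.4058, 17) (0, 17)]  |A|=191.1622
3. ⊥bis P2·P1 via (5.975,6.315): [(0, 1.3348) (11.9569, 11.3009) (13.4058, 17) (0, 17)]  |A|=131.8537
4. ⊥bis P2·P3 via (6.635,7.35): [(0, 1.3348) (5.3962, 5.8326) (12.905, 15.0304) (13.4058, 17) (0, 17)]  |A|=122.2122
5. ⊥bis P2·P4 via (11.125,6.805): [(0, 1.3348) (5.3962, 5.8326) (12.905, 15.0304) (13.4058, 17) (0, 17)]  |A|=122.2122
6. ⊥bis P2·P5 via (4.045,6.4): [(0, 4.5823) (6.9108, 7.6878) (12.905, 15.0304) (13.4058, 17) (0, 17)]  |A|=109.3915
7. ⊥bis P2·P6 via (15.925,11.71): [(0, 4.5823) (6.9108, 7.6878) (12.905, 15.0304) (13.4058, 17) (0, 17)]  |A|=109.3915
8. ⊥bis P2·P7 via (7.805,7.195): [(0, 4.5823) (6.9108, 7.6878) (12.905, 15.0304) (13.4058, 17) (0, 17)]  |A|=109.3915
9. ⊥bis P2·P8 via (11.94,11.075): [(0, 4.5823) (6.9108, 7.6878) (11.9864, 13.9051) (12.0371, 17) (0, 17)]  |A|=106.6505
10. ⊥bis P2·P9 via (6.285,13.52): [(0, 4.5823) (6.9108, 7.6878) (8.3723, 9.4781) (4.4879, 17) (0, 17)]  |A|=72.7779
11. canonical 5-gon: [(0, 4.5823) (6.9108, 7.6878) (8.3723, 9.4781) (4.4879, 17) (0, 17)]
12. shoelace: 72.7779

Area of P2's cell: 72.7779 (5 vertices)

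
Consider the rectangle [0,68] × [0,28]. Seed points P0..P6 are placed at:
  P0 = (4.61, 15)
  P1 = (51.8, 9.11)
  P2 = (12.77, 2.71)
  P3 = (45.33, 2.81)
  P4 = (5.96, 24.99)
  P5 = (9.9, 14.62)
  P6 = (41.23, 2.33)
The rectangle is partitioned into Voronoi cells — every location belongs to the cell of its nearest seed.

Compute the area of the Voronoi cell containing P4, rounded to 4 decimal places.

Area of P4's cell: 150.4172

1. box [0,68]×[0,28]: [(0, 0) (68, 0) (68, 28) (0, 28)]
2. ⊥bis P4·P0 via (5.285,19.995): [(0, 20.7092) (68, 11.52) (68, 28) (0, 28)]  |A|=808.2076
3. ⊥bis P4·P1 via (28.88,17.05): [(0, 20.7092) (28.7994, 16.8174) (32.6733, 28) (0, 28)]  |A|=287.6723
4. ⊥bis P4·P2 via (9.365,13.85): [(0, 20.7092) (22.055, 17.7288) (29.9512, 20.1423) (32.6733, 28) (0, 28)]  |A|=275.9352
5. ⊥bis P4·P3 via (25.645,13.9): [(0, 20.7092) (22.055, 17.7288) (28.9975, 19.8508) (31.2119, 23.7814) (32.6733, 28) (0, 28)]  |A|=274.3836
6. ⊥bis P4·P5 via (7.93,19.805): [(0, 20.7092) (7.6049, 19.6815) (29.4991, 28) (0, 28)]  |A|=150.4172
7. ⊥bis P4·P6 via (23.595,13.66): [(0, 20.7092) (7.6049, 19.6815) (29.4991, 28) (0, 28)]  |A|=150.4172
8. canonical 4-gon: [(0, 20.7092) (7.6049, 19.6815) (29.4991, 28) (0, 28)]
9. shoelace: 150.4172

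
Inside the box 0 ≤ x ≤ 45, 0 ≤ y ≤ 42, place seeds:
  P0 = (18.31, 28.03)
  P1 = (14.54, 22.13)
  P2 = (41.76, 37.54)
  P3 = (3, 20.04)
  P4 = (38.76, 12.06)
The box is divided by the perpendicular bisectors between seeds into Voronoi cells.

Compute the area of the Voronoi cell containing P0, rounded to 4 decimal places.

1. box [0,45]×[0,42]: [(0, 0) (45, 0) (45, 42) (0, 42)]
2. ⊥bis P0·P1 via (16.425,25.08): [(0, 35.5753) (45, 6.8211) (45, 42) (0, 42)]  |A|=936.082
3. ⊥bis P0·P2 via (30.035,32.785): [(0, 35.5753) (39.0131, 10.6466) (26.2979, 42) (0, 42)]  |A|=537.5884
4. ⊥bis P0·P3 via (10.655,24.035): [(6.95, 31.1344) (39.0131, 10.6466) (26.2979, 42) (1.2794, 42)]  |A|=508.3119
5. ⊥bis P0·P4 via (28.535,20.045): [(6.95, 31.1344) (27.1268, 18.2417) (32.9229, 25.6639) (26.2979, 42) (1.2794, 42)]  |A|=442.1898
6. canonical 5-gon: [(6.95, 31.1344) (27.1268, 18.2417) (32.9229, 25.6639) (26.2979, 42) (1.2794, 42)]
7. shoelace: 442.1898

Area of P0's cell: 442.1898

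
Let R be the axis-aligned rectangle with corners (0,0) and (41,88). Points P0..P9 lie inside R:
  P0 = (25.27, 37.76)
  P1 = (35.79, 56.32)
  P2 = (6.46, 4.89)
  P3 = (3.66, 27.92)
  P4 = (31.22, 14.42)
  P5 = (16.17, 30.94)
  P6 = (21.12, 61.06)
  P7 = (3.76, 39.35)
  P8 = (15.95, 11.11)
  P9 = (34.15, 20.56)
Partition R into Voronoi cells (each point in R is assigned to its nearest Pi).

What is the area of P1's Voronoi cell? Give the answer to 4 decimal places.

Area of P1's cell: 419.8822

1. box [0,41]×[0,88]: [(0, 0) (41, 0) (41, 88) (0, 88)]
2. ⊥bis P1·P0 via (30.53,47.04): [(0, 64.3447) (41, 41.1055) (41, 88) (0, 88)]  |A|=1446.2706
3. ⊥bis P1·P2 via (21.125,30.605): [(0, 64.3447) (41, 41.1055) (41, 88) (0, 88)]  |A|=1446.2706
4. ⊥bis P1·P3 via (19.725,42.12): [(0, 64.4356) (0.1611, 64.2534) (41, 41.1055) (41, 88) (0, 88)]  |A|=1446.2633
5. ⊥bis P1·P4 via (33.505,35.37): [(0, 64.4356) (0.1611, 64.2534) (41, 41.1055) (41, 88) (0, 88)]  |A|=1446.2633
6. ⊥bis P1·P5 via (25.98,43.63): [(0, 64.4356) (0.1611, 64.2534) (41, 41.1055) (41, 88) (0, 88)]  |A|=1446.2633
7. ⊥bis P1·P6 via (28.455,58.69): [(25.5947, 49.8374) (41, 41.1055) (41, 88) (37.9253, 88)]  |A|=419.8822
8. ⊥bis P1·P7 via (19.775,47.835): [(25.5947, 49.8374) (41, 41.1055) (41, 88) (37.9253, 88)]  |A|=419.8822
9. ⊥bis P1·P8 via (25.87,33.715): [(25.5947, 49.8374) (41, 41.1055) (41, 88) (37.9253, 88)]  |A|=419.8822
10. ⊥bis P1·P9 via (34.97,38.44): [(25.5947, 49.8374) (41, 41.1055) (41, 88) (37.9253, 88)]  |A|=419.8822
11. canonical 4-gon: [(25.5947, 49.8374) (41, 41.1055) (41, 88) (37.9253, 88)]
12. shoelace: 419.8822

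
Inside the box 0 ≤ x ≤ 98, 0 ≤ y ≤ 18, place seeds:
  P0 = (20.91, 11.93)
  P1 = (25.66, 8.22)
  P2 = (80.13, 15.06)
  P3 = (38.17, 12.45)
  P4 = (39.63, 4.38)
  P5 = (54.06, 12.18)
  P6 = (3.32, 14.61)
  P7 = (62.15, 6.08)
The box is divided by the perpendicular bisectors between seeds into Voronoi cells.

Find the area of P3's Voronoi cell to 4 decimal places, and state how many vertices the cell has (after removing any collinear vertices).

1. box [0,98]×[0,18]: [(0, 0) (98, 0) (98, 18) (0, 18)]
2. ⊥bis P3·P0 via (29.54,12.19): [(29.9073, 0) (98, 0) (98, 18) (29.365, 18)]  |A|=1230.5501
3. ⊥bis P3·P1 via (31.915,10.335): [(29.369, 17.8645) (35.4096, 0) (98, 0) (98, 18) (29.365, 18)]  |A|=1181.4019
4. ⊥bis P3·P2 via (59.15,13.755): [(29.369, 17.8645) (35.4096, 0) (60.0056, 0) (58.886, 18) (29.365, 18)]  |A|=487.4258
5. ⊥bis P3·P4 via (38.9,8.415): [(29.369, 17.8645) (32.9294, 7.3348) (59.2531, 12.0972) (58.886, 18) (29.365, 18)]  |A|=236.2086
6. ⊥bis P3·P5 via (46.115,12.315): [(29.369, 17.8645) (32.9294, 7.3348) (46.0708, 9.7123) (46.2116, 18) (29.365, 18)]  |A|=144.344
7. ⊥bis P3·P6 via (20.745,13.53): [(29.369, 17.8645) (32.9294, 7.3348) (46.0708, 9.7123) (46.2116, 18) (29.365, 18)]  |A|=144.344
8. ⊥bis P3·P7 via (50.16,9.265): [(29.369, 17.8645) (32.9294, 7.3348) (46.0708, 9.7123) (46.2116, 18) (29.365, 18)]  |A|=144.344
9. canonical 5-gon: [(29.369, 17.8645) (32.9294, 7.3348) (46.0708, 9.7123) (46.2116, 18) (29.365, 18)]
10. shoelace: 144.344

Area of P3's cell: 144.3440 (5 vertices)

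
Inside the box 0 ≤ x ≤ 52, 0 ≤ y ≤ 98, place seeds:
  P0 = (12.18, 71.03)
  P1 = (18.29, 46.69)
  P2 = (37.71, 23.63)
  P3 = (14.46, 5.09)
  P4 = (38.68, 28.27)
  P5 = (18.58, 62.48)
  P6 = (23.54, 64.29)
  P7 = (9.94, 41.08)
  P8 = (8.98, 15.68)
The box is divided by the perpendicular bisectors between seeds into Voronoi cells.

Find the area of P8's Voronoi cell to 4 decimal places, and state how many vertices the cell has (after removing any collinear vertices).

1. box [0,52]×[0,98]: [(0, 0) (52, 0) (52, 98) (0, 98)]
2. ⊥bis P8·P0 via (10.58,43.355): [(0, 43.9667) (0, 0) (52, 0) (52, 40.9603)]  |A|=2208.1025
3. ⊥bis P8·P1 via (13.635,31.185): [(0, 35.2786) (0, 0) (52, 0) (52, 19.6668)]  |A|=1428.5809
4. ⊥bis P8·P2 via (23.345,19.655): [(20.7452, 29.0503) (0, 35.2786) (0, 0) (28.7838, 0)]  |A|=784.02
5. ⊥bis P8·P3 via (11.72,10.385): [(24.1327, 16.8082) (20.7452, 29.0503) (0, 35.2786) (0, 4.3203)]  |A|=489.9879
6. ⊥bis P8·P4 via (23.83,21.975): [(24.1327, 16.8082) (20.7452, 29.0503) (0, 35.2786) (0, 4.3203)]  |A|=489.9879
7. ⊥bis P8·P5 via (13.78,39.08): [(24.1327, 16.8082) (20.7452, 29.0503) (0, 35.2786) (0, 4.3203)]  |A|=489.9879
8. ⊥bis P8·P6 via (16.26,39.985): [(24.1327, 16.8082) (20.7452, 29.0503) (0, 35.2786) (0, 4.3203)]  |A|=489.9879
9. ⊥bis P8·P7 via (9.46,28.38): [(24.1327, 16.8082) (21.0519, 27.9419) (0, 28.7375) (0, 4.3203)]  |A|=410.5948
10. canonical 4-gon: [(24.1327, 16.8082) (21.0519, 27.9419) (0, 28.7375) (0, 4.3203)]
11. shoelace: 410.5948

Area of P8's cell: 410.5948 (4 vertices)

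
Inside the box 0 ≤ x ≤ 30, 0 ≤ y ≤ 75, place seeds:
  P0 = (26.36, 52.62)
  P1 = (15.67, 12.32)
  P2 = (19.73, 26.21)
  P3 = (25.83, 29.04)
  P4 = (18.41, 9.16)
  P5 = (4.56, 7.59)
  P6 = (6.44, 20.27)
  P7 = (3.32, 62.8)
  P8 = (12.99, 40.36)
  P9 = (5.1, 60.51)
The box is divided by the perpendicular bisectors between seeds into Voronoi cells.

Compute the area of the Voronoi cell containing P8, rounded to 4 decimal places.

Area of P8's cell: 372.3535

1. box [0,30]×[0,75]: [(0, 0) (30, 0) (30, 75) (0, 75)]
2. ⊥bis P8·P0 via (19.675,46.49): [(0, 67.9463) (0, 0) (30, 0) (30, 35.2302)]  |A|=1547.648
3. ⊥bis P8·P1 via (14.33,26.34): [(0, 67.9463) (0, 24.9704) (30, 27.8377) (30, 35.2302)]  |A|=755.5269
4. ⊥bis P8·P2 via (16.36,33.285): [(27.0949, 38.3983) (0, 67.9463) (0, 25.4923)]  |A|=575.1439
5. ⊥bis P8·P3 via (19.41,34.7): [(19.4674, 34.7652) (24.8392, 40.8582) (0, 67.9463) (0, 25.4923)]  |A|=561.6648
6. ⊥bis P8·P4 via (15.7,24.76): [(19.4674, 34.7652) (24.8392, 40.8582) (0, 67.9463) (0, 25.4923)]  |A|=561.6648
7. ⊥bis P8·P5 via (8.775,23.975): [(1.0088, 25.9728) (19.4674, 34.7652) (24.8392, 40.8582) (0, 67.9463) (0, 26.2323)]  |A|=561.2915
8. ⊥bis P8·P6 via (9.715,30.315): [(9.9583, 30.2357) (19.4674, 34.7652) (24.8392, 40.8582) (0, 67.9463) (0, 33.4824)]  |A|=521.8811
9. ⊥bis P8·P7 via (8.155,51.58): [(9.9583, 30.2357) (19.4674, 34.7652) (24.8392, 40.8582) (13.0667, 53.6966) (0, 48.0658) (0, 33.4824)]  |A|=391.9944
10. ⊥bis P8·P9 via (9.045,50.435): [(9.9583, 30.2357) (19.4674, 34.7652) (24.8392, 40.8582) (14.2049, 52.4554) (0, 46.8933) (0, 33.4824)]  |A|=372.3535
11. canonical 6-gon: [(9.9583, 30.2357) (19.4674, 34.7652) (24.8392, 40.8582) (14.2049, 52.4554) (0, 46.8933) (0, 33.4824)]
12. shoelace: 372.3535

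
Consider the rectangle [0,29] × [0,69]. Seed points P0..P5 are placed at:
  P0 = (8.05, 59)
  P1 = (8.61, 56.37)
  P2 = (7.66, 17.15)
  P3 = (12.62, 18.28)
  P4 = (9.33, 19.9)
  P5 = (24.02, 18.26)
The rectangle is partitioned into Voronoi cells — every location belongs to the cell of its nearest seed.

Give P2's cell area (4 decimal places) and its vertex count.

1. box [0,29]×[0,69]: [(0, 0) (29, 0) (29, 69) (0, 69)]
2. ⊥bis P2·P0 via (7.855,38.075): [(0, 38.1482) (0, 0) (29, 0) (29, 37.8779)]  |A|=1102.3792
3. ⊥bis P2·P1 via (8.135,36.76): [(0, 36.957) (0, 0) (29, 0) (29, 36.2546)]  |A|=1061.5689
4. ⊥bis P2·P3 via (10.14,17.715): [(5.7882, 36.8168) (0, 36.957) (0, 0) (14.1759, 0)]  |A|=367.9123
5. ⊥bis P2·P4 via (8.495,18.525): [(10.19, 17.4957) (0, 23.6838) (0, 0) (14.1759, 0)]  |A|=244.6768
6. ⊥bis P2·P5 via (15.84,17.705): [(10.19, 17.4957) (0, 23.6838) (0, 0) (14.1759, 0)]  |A|=244.6768
7. canonical 4-gon: [(10.19, 17.4957) (0, 23.6838) (0, 0) (14.1759, 0)]
8. shoelace: 244.6768

Area of P2's cell: 244.6768 (4 vertices)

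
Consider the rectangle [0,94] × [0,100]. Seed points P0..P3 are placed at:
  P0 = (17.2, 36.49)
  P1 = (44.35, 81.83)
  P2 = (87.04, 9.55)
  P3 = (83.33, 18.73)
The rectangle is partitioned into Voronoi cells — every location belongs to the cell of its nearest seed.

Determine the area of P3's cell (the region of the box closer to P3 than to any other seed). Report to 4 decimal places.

Area of P3's cell: 2104.8428

1. box [0,94]×[0,100]: [(0, 0) (94, 0) (94, 100) (0, 100)]
2. ⊥bis P3·P0 via (50.265,27.61): [(42.85, 0) (94, 0) (94, 100) (69.7062, 100)]  |A|=3772.1899
3. ⊥bis P3·P1 via (63.84,50.28): [(54.8642, 44.7352) (42.85, 0) (94, 0) (94, 68.9113)]  |A|=2492.5532
4. ⊥bis P3·P2 via (85.185,14.14): [(54.8642, 44.7352) (42.85, 0) (50.1971, 0) (94, 17.7025) (94, 68.9113)]  |A|=2104.8428
5. canonical 5-gon: [(54.8642, 44.7352) (42.85, 0) (50.1971, 0) (94, 17.7025) (94, 68.9113)]
6. shoelace: 2104.8428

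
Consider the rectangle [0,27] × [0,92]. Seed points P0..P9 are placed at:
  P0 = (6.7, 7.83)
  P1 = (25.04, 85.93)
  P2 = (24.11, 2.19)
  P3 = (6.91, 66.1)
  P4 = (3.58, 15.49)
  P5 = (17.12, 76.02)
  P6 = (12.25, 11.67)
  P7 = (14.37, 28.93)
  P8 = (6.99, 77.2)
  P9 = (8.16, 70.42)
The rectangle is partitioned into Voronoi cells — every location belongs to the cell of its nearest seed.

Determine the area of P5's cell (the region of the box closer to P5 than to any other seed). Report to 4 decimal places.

Area of P5's cell: 266.8110

1. box [0,27]×[0,92]: [(0, 0) (27, 0) (27, 92) (0, 92)]
2. ⊥bis P5·P0 via (11.91,41.925): [(0, 43.7449) (27, 39.6191) (27, 92) (0, 92)]  |A|=1358.5851
3. ⊥bis P5·P1 via (21.08,80.975): [(0, 43.7449) (27, 39.6191) (27, 76.2438) (7.2848, 92) (0, 92)]  |A|=1203.2668
4. ⊥bis P5·P2 via (20.615,39.105): [(0, 43.7449) (26.6348, 39.6749) (27, 39.7095) (27, 76.2438) (7.2848, 92) (0, 92)]  |A|=1203.2503
5. ⊥bis P5·P3 via (12.015,71.06): [(0, 83.4262) (27, 55.6369) (27, 76.2438) (7.2848, 92) (0, 92)]  |A|=451.3288
6. ⊥bis P5·P4 via (10.35,45.755): [(0, 83.4262) (27, 55.6369) (27, 76.2438) (7.2848, 92) (0, 92)]  |A|=451.3288
7. ⊥bis P5·P6 via (14.685,43.845): [(0, 83.4262) (27, 55.6369) (27, 76.2438) (7.2848, 92) (0, 92)]  |A|=451.3288
8. ⊥bis P5·P7 via (15.745,52.475): [(0, 83.4262) (27, 55.6369) (27, 76.2438) (7.2848, 92) (0, 92)]  |A|=451.3288
9. ⊥bis P5·P8 via (12.055,76.61): [(11.4734, 71.6174) (27, 55.6369) (27, 76.2438) (13.2888, 87.2017)]  |A|=276.7628
10. ⊥bis P5·P9 via (12.64,73.22): [(11.8141, 74.5415) (17.5514, 65.3617) (27, 55.6369) (27, 76.2438) (13.2888, 87.2017)]  |A|=266.811
11. canonical 5-gon: [(11.8141, 74.5415) (17.5514, 65.3617) (27, 55.6369) (27, 76.2438) (13.2888, 87.2017)]
12. shoelace: 266.811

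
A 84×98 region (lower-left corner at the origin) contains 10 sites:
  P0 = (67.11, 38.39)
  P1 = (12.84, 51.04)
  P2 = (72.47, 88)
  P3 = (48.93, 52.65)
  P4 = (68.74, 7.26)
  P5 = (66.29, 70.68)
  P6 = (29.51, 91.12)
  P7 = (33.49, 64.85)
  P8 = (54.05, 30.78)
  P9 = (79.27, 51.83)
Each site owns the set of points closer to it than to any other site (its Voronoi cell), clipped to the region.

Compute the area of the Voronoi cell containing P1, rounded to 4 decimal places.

Area of P1's cell: 1762.8840

1. box [0,84]×[0,98]: [(0, 0) (84, 0) (84, 98) (0, 98)]
2. ⊥bis P1·P0 via (39.975,44.715): [(0, 0) (29.5522, 0) (52.3954, 98) (0, 98)]  |A|=4015.4331
3. ⊥bis P1·P2 via (42.655,69.52): [(0, 0) (29.5522, 0) (44.9092, 65.8832) (25.0025, 98) (0, 98)]  |A|=3575.5462
4. ⊥bis P1·P3 via (30.885,51.845): [(0, 0) (29.5522, 0) (32.6122, 13.1277) (29.1225, 91.3528) (25.0025, 98) (0, 98)]  |A|=3002.5306
5. ⊥bis P1·P4 via (40.79,29.15): [(0, 0) (17.9602, 0) (32.3767, 18.4075) (29.1225, 91.3528) (25.0025, 98) (0, 98)]  |A|=2886.2162
6. ⊥bis P1·P5 via (39.565,60.86): [(0, 0) (17.9602, 0) (32.3767, 18.4075) (29.2278, 88.9925) (27.2511, 94.3721) (25.0025, 98) (0, 98)]  |A|=2884.1665
7. ⊥bis P1·P6 via (21.175,71.08): [(0, 79.8871) (0, 0) (17.9602, 0) (32.3767, 18.4075) (30.1943, 67.3287)]  |A|=2183.4057
8. ⊥bis P1·P7 via (23.165,57.945): [(11.7627, 74.9947) (0, 79.8871) (0, 0) (17.9602, 0) (32.3767, 18.4075) (31.1452, 46.0123)]  |A|=1990.6032
9. ⊥bis P1·P8 via (33.445,40.91): [(11.7627, 74.9947) (0, 79.8871) (0, 0) (13.3325, 0) (31.5452, 37.0457) (31.1452, 46.0123)]  |A|=1762.884
10. ⊥bis P1·P9 via (46.055,51.435): [(11.7627, 74.9947) (0, 79.8871) (0, 0) (13.3325, 0) (31.5452, 37.0457) (31.1452, 46.0123)]  |A|=1762.884
11. canonical 6-gon: [(11.7627, 74.9947) (0, 79.8871) (0, 0) (13.3325, 0) (31.5452, 37.0457) (31.1452, 46.0123)]
12. shoelace: 1762.884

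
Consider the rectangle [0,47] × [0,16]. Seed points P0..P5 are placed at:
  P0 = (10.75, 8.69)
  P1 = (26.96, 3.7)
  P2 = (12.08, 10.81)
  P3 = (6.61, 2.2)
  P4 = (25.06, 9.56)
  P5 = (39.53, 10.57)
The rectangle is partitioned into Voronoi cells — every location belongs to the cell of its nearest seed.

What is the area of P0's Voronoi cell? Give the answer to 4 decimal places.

1. box [0,47]×[0,16]: [(0, 0) (47, 0) (47, 16) (0, 16)]
2. ⊥bis P0·P1 via (18.855,6.195): [(0, 0) (16.948, 0) (21.8733, 16) (0, 16)]  |A|=310.5703
3. ⊥bis P0·P2 via (11.415,9.75): [(0, 0) (16.948, 0) (18.568, 5.2625) (1.4526, 16) (0, 16)]  |A|=200.9368
4. ⊥bis P0·P3 via (8.68,5.445): [(0, 10.982) (16.9919, 0.1428) (18.568, 5.2625) (1.4526, 16) (0, 16)]  |A|=106.4241
5. ⊥bis P0·P4 via (17.905,9.125): [(0, 10.982) (16.9919, 0.1428) (18.2104, 4.1011) (18.1228, 5.5418) (1.4526, 16) (0, 16)]  |A|=106.1157
6. ⊥bis P0·P5 via (25.14,9.63): [(0, 10.982) (16.9919, 0.1428) (18.2104, 4.1011) (18.1228, 5.5418) (1.4526, 16) (0, 16)]  |A|=106.1157
7. canonical 6-gon: [(0, 10.982) (16.9919, 0.1428) (18.2104, 4.1011) (18.1228, 5.5418) (1.4526, 16) (0, 16)]
8. shoelace: 106.1157

Area of P0's cell: 106.1157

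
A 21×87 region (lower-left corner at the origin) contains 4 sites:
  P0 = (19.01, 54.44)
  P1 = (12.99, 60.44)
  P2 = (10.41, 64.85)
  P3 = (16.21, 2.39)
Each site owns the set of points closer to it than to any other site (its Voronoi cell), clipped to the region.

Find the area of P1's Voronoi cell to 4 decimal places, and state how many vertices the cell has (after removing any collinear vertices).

1. box [0,21]×[0,87]: [(0, 0) (21, 0) (21, 87) (0, 87)]
2. ⊥bis P1·P0 via (16,57.44): [(0, 41.3867) (21, 62.4567) (21, 87) (0, 87)]  |A|=736.645
3. ⊥bis P1·P2 via (11.7,62.645): [(0, 55.8001) (0, 41.3867) (21, 62.4567) (21, 68.0858)]  |A|=210.4471
4. ⊥bis P1·P3 via (14.6,31.415): [(0, 55.8001) (0, 41.3867) (21, 62.4567) (21, 68.0858)]  |A|=210.4471
5. canonical 4-gon: [(0, 55.8001) (0, 41.3867) (21, 62.4567) (21, 68.0858)]
6. shoelace: 210.4471

Area of P1's cell: 210.4471 (4 vertices)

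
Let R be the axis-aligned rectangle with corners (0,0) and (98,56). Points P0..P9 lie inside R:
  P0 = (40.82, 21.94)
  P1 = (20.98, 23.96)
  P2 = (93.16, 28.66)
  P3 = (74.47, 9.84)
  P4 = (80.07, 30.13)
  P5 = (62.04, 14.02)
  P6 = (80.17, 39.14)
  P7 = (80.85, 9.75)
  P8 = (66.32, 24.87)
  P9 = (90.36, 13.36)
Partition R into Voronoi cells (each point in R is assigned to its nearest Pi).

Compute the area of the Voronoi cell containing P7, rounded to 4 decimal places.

Area of P7's cell: 170.3088

1. box [0,98]×[0,56]: [(0, 0) (98, 0) (98, 56) (0, 56)]
2. ⊥bis P7·P0 via (60.835,15.845): [(56.0099, 0) (98, 0) (98, 56) (73.0631, 56)]  |A|=1873.9582
3. ⊥bis P7·P1 via (50.915,16.855): [(56.0099, 0) (98, 0) (98, 56) (73.0631, 56)]  |A|=1873.9582
4. ⊥bis P7·P2 via (87.005,19.205): [(66.0185, 32.8668) (56.0099, 0) (98, 0) (98, 12.0475)]  |A|=882.6885
5. ⊥bis P7·P3 via (77.66,9.795): [(77.8766, 25.1474) (77.5218, 0) (98, 0) (98, 12.0475)]  |A|=378.705
6. ⊥bis P7·P4 via (80.46,19.94): [(85.5752, 20.1358) (77.8017, 19.8383) (77.5218, 0) (98, 0) (98, 12.0475)]  |A|=358.0807
7. ⊥bis P7·P5 via (71.445,11.885): [(85.5752, 20.1358) (77.8017, 19.8383) (77.5218, 0) (98, 0) (98, 12.0475)]  |A|=358.0807
8. ⊥bis P7·P6 via (80.51,24.445): [(85.5752, 20.1358) (77.8017, 19.8383) (77.5218, 0) (98, 0) (98, 12.0475)]  |A|=358.0807
9. ⊥bis P7·P8 via (73.585,17.31): [(85.5752, 20.1358) (77.8017, 19.8383) (77.5218, 0) (98, 0) (98, 12.0475)]  |A|=358.0807
10. ⊥bis P7·P9 via (85.605,11.555): [(82.394, 20.014) (77.8017, 19.8383) (77.5218, 0) (89.9913, 0)]  |A|=170.3088
11. canonical 4-gon: [(82.394, 20.014) (77.8017, 19.8383) (77.5218, 0) (89.9913, 0)]
12. shoelace: 170.3088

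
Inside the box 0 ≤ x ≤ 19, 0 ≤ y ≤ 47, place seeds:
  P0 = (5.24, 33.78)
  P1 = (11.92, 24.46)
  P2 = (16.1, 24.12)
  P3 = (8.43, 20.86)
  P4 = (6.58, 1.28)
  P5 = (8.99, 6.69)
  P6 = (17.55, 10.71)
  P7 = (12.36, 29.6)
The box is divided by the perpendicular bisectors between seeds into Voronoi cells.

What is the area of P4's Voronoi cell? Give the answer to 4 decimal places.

Area of P4's cell: 62.3465

1. box [0,19]×[0,47]: [(0, 0) (19, 0) (19, 47) (0, 47)]
2. ⊥bis P4·P0 via (5.91,17.53): [(0, 17.2863) (0, 0) (19, 0) (19, 18.0697)]  |A|=335.8824
3. ⊥bis P4·P1 via (9.25,12.87): [(0, 15.0009) (0, 0) (19, 0) (19, 10.6239)]  |A|=243.4357
4. ⊥bis P4·P2 via (11.34,12.7): [(13.0106, 12.0037) (0, 15.0009) (0, 0) (19, 0) (19, 9.5072)]  |A|=240.0917
5. ⊥bis P4·P3 via (7.505,11.07): [(17.5211, 10.1236) (0, 11.7791) (0, 0) (19, 0) (19, 9.5072)]  |A|=206.3961
6. ⊥bis P4·P5 via (7.785,3.985): [(0, 7.453) (0, 0) (16.7306, 0)]  |A|=62.3465
7. ⊥bis P4·P6 via (12.065,5.995): [(0, 7.453) (0, 0) (16.7306, 0)]  |A|=62.3465
8. ⊥bis P4·P7 via (9.47,15.44): [(0, 7.453) (0, 0) (16.7306, 0)]  |A|=62.3465
9. canonical 3-gon: [(0, 7.453) (0, 0) (16.7306, 0)]
10. shoelace: 62.3465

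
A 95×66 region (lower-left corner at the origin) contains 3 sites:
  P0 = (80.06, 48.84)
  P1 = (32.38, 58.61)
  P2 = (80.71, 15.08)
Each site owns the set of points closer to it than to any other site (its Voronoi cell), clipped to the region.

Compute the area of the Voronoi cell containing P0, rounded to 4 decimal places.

Area of P0's cell: 1359.0308

1. box [0,95]×[0,66]: [(0, 0) (95, 0) (95, 66) (0, 66)]
2. ⊥bis P0·P1 via (56.22,53.725): [(45.2113, 0) (95, 0) (95, 66) (58.7352, 66)]  |A|=2839.763
3. ⊥bis P0·P2 via (80.385,31.96): [(51.6468, 31.4067) (95, 32.2414) (95, 66) (58.7352, 66)]  |A|=1359.0308
4. canonical 4-gon: [(51.6468, 31.4067) (95, 32.2414) (95, 66) (58.7352, 66)]
5. shoelace: 1359.0308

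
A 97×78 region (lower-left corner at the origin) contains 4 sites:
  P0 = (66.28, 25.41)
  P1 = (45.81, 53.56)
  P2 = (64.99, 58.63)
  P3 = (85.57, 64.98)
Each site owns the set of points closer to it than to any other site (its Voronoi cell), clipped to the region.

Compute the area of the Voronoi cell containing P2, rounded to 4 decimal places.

Area of P2's cell: 768.5015

1. box [0,97]×[0,78]: [(0, 0) (97, 0) (97, 78) (0, 78)]
2. ⊥bis P2·P0 via (65.635,42.02): [(0, 39.4713) (97, 43.238) (97, 78) (0, 78)]  |A|=3554.6025
3. ⊥bis P2·P1 via (55.4,56.095): [(59.1867, 41.7696) (97, 43.238) (97, 78) (49.6097, 78)]  |A|=1515.7179
4. ⊥bis P2·P3 via (75.28,61.805): [(59.1867, 41.7696) (81.1982, 42.6244) (70.283, 78) (49.6097, 78)]  |A|=768.5015
5. canonical 4-gon: [(59.1867, 41.7696) (81.1982, 42.6244) (70.283, 78) (49.6097, 78)]
6. shoelace: 768.5015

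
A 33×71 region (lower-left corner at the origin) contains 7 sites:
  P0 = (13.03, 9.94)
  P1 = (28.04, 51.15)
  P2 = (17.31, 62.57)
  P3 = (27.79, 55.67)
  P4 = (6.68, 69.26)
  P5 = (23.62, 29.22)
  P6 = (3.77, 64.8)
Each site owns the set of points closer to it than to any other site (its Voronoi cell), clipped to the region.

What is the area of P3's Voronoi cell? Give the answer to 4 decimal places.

1. box [0,33]×[0,71]: [(0, 0) (33, 0) (33, 71) (0, 71)]
2. ⊥bis P3·P0 via (20.41,32.805): [(0, 39.3926) (33, 28.7414) (33, 71) (0, 71)]  |A|=1218.7888
3. ⊥bis P3·P1 via (27.915,53.41): [(0, 51.866) (33, 53.6913) (33, 71) (0, 71)]  |A|=601.3049
4. ⊥bis P3·P2 via (22.55,59.12): [(18.4457, 52.8863) (33, 53.6913) (33, 71) (30.3718, 71)]  |A|=149.7618
5. ⊥bis P3·P4 via (17.235,62.465): [(18.4457, 52.8863) (33, 53.6913) (33, 71) (30.3718, 71)]  |A|=149.7618
6. ⊥bis P3·P5 via (25.705,42.445): [(18.4457, 52.8863) (33, 53.6913) (33, 71) (30.3718, 71)]  |A|=149.7618
7. ⊥bis P3·P6 via (15.78,60.235): [(18.4457, 52.8863) (33, 53.6913) (33, 71) (30.3718, 71)]  |A|=149.7618
8. canonical 4-gon: [(18.4457, 52.8863) (33, 53.6913) (33, 71) (30.3718, 71)]
9. shoelace: 149.7618

Area of P3's cell: 149.7618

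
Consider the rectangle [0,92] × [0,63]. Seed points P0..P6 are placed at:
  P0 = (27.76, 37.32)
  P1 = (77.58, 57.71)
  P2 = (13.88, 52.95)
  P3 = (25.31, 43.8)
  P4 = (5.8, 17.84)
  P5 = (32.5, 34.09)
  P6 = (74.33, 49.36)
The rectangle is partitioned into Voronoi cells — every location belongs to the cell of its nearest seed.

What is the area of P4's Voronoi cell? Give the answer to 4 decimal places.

1. box [0,92]×[0,63]: [(0, 0) (92, 0) (92, 63) (0, 63)]
2. ⊥bis P4·P0 via (16.78,27.58): [(0, 46.4963) (0, 0) (41.2453, 0)]  |A|=958.8766
3. ⊥bis P4·P1 via (41.69,37.775): [(0, 46.4963) (0, 0) (41.2453, 0)]  |A|=958.8766
4. ⊥bis P4·P2 via (9.84,35.395): [(9.8495, 35.3928) (0, 37.6595) (0, 0) (41.2453, 0)]  |A|=915.3578
5. ⊥bis P4·P3 via (15.555,30.82): [(10.6077, 34.5381) (9.3031, 35.5186) (0, 37.6595) (0, 0) (41.2453, 0)]  |A|=915.1719
6. ⊥bis P4·P5 via (19.15,25.965): [(21.1988, 22.5986) (10.6077, 34.5381) (9.3031, 35.5186) (0, 37.6595) (0, 0) (34.9527, 0)]  |A|=844.0694
7. ⊥bis P4·P6 via (40.065,33.6): [(21.1988, 22.5986) (10.6077, 34.5381) (9.3031, 35.5186) (0, 37.6595) (0, 0) (34.9527, 0)]  |A|=844.0694
8. canonical 6-gon: [(21.1988, 22.5986) (10.6077, 34.5381) (9.3031, 35.5186) (0, 37.6595) (0, 0) (34.9527, 0)]
9. shoelace: 844.0694

Area of P4's cell: 844.0694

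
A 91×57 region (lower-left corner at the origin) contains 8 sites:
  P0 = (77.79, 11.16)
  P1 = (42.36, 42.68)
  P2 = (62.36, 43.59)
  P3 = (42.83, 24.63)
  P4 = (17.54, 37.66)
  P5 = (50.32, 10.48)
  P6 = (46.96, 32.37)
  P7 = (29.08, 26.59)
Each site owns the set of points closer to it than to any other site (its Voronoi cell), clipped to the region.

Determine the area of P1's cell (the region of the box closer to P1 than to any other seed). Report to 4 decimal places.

1. box [0,91]×[0,57]: [(0, 0) (91, 0) (91, 57) (0, 57)]
2. ⊥bis P1·P0 via (60.075,26.92): [(0, 0) (36.1258, 0) (86.8354, 57) (0, 57)]  |A|=3504.3961
3. ⊥bis P1·P2 via (52.36,43.135): [(0, 0) (36.1258, 0) (53.4373, 19.4589) (51.7291, 57) (0, 57)]  |A|=2845.4314
4. ⊥bis P1·P3 via (42.595,33.655): [(0, 32.5459) (52.7793, 33.9202) (51.7291, 57) (0, 57)]  |A|=1242.2849
5. ⊥bis P1·P4 via (29.95,40.17): [(31.327, 33.3616) (52.7793, 33.9202) (51.7291, 57) (26.546, 57)]  |A|=545.4944
6. ⊥bis P1·P5 via (46.34,26.58): [(31.327, 33.3616) (52.7793, 33.9202) (51.7291, 57) (26.546, 57)]  |A|=545.4944
7. ⊥bis P1·P6 via (44.66,37.525): [(31.327, 33.3616) (35.5765, 33.4722) (52.457, 41.0038) (51.7291, 57) (26.546, 57)]  |A|=484.4938
8. ⊥bis P1·P7 via (35.72,34.635): [(30.1376, 39.2425) (36.5841, 33.9218) (52.457, 41.0038) (51.7291, 57) (26.546, 57)]  |A|=467.8031
9. canonical 5-gon: [(30.1376, 39.2425) (36.5841, 33.9218) (52.457, 41.0038) (51.7291, 57) (26.546, 57)]
10. shoelace: 467.8031

Area of P1's cell: 467.8031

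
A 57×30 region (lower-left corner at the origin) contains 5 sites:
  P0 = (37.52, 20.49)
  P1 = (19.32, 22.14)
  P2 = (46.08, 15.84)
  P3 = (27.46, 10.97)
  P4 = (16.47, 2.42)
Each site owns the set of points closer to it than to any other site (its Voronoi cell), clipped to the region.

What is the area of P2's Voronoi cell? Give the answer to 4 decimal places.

Area of P2's cell: 464.3262

1. box [0,57]×[0,30]: [(0, 0) (57, 0) (57, 30) (0, 30)]
2. ⊥bis P2·P0 via (41.8,18.165): [(31.9323, 0) (57, 0) (57, 30) (48.2291, 30)]  |A|=507.5791
3. ⊥bis P2·P1 via (32.7,18.99): [(31.9323, 0) (57, 0) (57, 30) (48.2291, 30)]  |A|=507.5791
4. ⊥bis P2·P3 via (36.77,13.405): [(37.5644, 10.3678) (40.276, 0) (57, 0) (57, 30) (48.2291, 30)]  |A|=464.3262
5. ⊥bis P2·P4 via (31.275,9.13): [(37.5644, 10.3678) (40.276, 0) (57, 0) (57, 30) (48.2291, 30)]  |A|=464.3262
6. canonical 5-gon: [(37.5644, 10.3678) (40.276, 0) (57, 0) (57, 30) (48.2291, 30)]
7. shoelace: 464.3262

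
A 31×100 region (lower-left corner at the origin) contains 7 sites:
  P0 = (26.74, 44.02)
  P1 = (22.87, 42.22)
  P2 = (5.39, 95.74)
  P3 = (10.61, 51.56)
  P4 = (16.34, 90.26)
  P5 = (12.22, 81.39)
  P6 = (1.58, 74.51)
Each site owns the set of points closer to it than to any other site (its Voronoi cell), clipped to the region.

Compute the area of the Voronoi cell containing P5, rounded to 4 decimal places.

1. box [0,31]×[0,100]: [(0, 0) (31, 0) (31, 100) (0, 100)]
2. ⊥bis P5·P0 via (19.48,62.705): [(0, 55.1361) (31, 67.1811) (31, 100) (0, 100)]  |A|=1204.0839
3. ⊥bis P5·P1 via (17.545,61.805): [(0, 57.0347) (16.2749, 61.4597) (31, 67.1811) (31, 100) (0, 100)]  |A|=1188.6345
4. ⊥bis P5·P2 via (8.805,88.565): [(0, 84.3742) (0, 57.0347) (16.2749, 61.4597) (31, 67.1811) (31, 99.1289)]  |A|=932.9323
5. ⊥bis P5·P3 via (11.415,66.475): [(0, 84.3742) (0, 67.0911) (27.0157, 65.633) (31, 67.1811) (31, 99.1289)]  |A|=786.8952
6. ⊥bis P5·P4 via (14.28,85.825): [(8.5956, 88.4653) (0, 84.3742) (0, 67.0911) (27.0157, 65.633) (31, 67.1811) (31, 78.0588)]  |A|=550.8635
7. ⊥bis P5·P6 via (6.9,77.95): [(8.5956, 88.4653) (2.0998, 85.3736) (14.425, 66.3125) (27.0157, 65.633) (31, 67.1811) (31, 78.0588)]  |A|=400.0385
8. canonical 6-gon: [(8.5956, 88.4653) (2.0998, 85.3736) (14.425, 66.3125) (27.0157, 65.633) (31, 67.1811) (31, 78.0588)]
9. shoelace: 400.0385

Area of P5's cell: 400.0385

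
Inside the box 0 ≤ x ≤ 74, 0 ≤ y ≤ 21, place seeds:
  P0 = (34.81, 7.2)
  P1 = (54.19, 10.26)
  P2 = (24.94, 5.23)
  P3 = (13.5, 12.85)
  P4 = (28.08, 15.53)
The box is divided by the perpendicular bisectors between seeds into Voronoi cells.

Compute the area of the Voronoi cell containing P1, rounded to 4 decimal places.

Area of P1's cell: 625.3087

1. box [0,74]×[0,21]: [(0, 0) (74, 0) (74, 21) (0, 21)]
2. ⊥bis P1·P0 via (44.5,8.73): [(45.8784, 0) (74, 0) (74, 21) (42.5626, 21)]  |A|=625.3689
3. ⊥bis P1·P2 via (39.565,7.745): [(45.8784, 0) (74, 0) (74, 21) (42.5626, 21)]  |A|=625.3689
4. ⊥bis P1·P3 via (33.845,11.555): [(45.8784, 0) (74, 0) (74, 21) (42.5626, 21)]  |A|=625.3689
5. ⊥bis P1·P4 via (41.135,12.895): [(42.654, 20.421) (45.8784, 0) (74, 0) (74, 21) (42.7709, 21)]  |A|=625.3087
6. canonical 5-gon: [(42.654, 20.421) (45.8784, 0) (74, 0) (74, 21) (42.7709, 21)]
7. shoelace: 625.3087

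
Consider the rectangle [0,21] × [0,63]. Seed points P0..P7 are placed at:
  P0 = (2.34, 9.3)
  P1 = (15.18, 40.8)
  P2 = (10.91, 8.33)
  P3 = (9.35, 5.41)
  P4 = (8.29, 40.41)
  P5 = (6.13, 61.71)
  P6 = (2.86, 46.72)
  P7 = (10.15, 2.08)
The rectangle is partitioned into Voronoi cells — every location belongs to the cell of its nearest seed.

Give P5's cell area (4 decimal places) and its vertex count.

1. box [0,21]×[0,63]: [(0, 0) (21, 0) (21, 63) (0, 63)]
2. ⊥bis P5·P0 via (4.235,35.505): [(0, 35.8113) (21, 34.2926) (21, 63) (0, 63)]  |A|=586.909
3. ⊥bis P5·P1 via (10.655,51.255): [(0, 46.6434) (21, 55.7324) (21, 63) (0, 63)]  |A|=248.0538
4. ⊥bis P5·P2 via (8.52,35.02): [(0, 46.6434) (21, 55.7324) (21, 63) (0, 63)]  |A|=248.0538
5. ⊥bis P5·P3 via (7.74,33.56): [(0, 46.6434) (21, 55.7324) (21, 63) (0, 63)]  |A|=248.0538
6. ⊥bis P5·P4 via (7.21,51.06): [(0, 50.3288) (11.1208, 51.4566) (21, 55.7324) (21, 63) (0, 63)]  |A|=227.5615
7. ⊥bis P5·P6 via (4.495,54.215): [(0, 55.1956) (13.1379, 52.3296) (21, 55.7324) (21, 63) (0, 63)]  |A|=191.8755
8. ⊥bis P5·P7 via (8.14,31.895): [(0, 55.1956) (13.1379, 52.3296) (21, 55.7324) (21, 63) (0, 63)]  |A|=191.8755
9. canonical 5-gon: [(0, 55.1956) (13.1379, 52.3296) (21, 55.7324) (21, 63) (0, 63)]
10. shoelace: 191.8755

Area of P5's cell: 191.8755 (5 vertices)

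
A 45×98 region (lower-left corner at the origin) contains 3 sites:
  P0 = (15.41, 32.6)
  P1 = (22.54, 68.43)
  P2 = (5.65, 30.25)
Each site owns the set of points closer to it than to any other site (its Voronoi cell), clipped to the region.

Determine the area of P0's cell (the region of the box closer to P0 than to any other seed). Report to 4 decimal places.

1. box [0,45]×[0,98]: [(0, 0) (45, 0) (45, 98) (0, 98)]
2. ⊥bis P0·P1 via (18.975,50.515): [(0, 54.2909) (0, 0) (45, 0) (45, 45.3361)]  |A|=2241.6094
3. ⊥bis P0·P2 via (10.53,31.425): [(5.2772, 53.2408) (18.0965, 0) (45, 0) (45, 45.3361)]  |A|=1616.6215
4. canonical 4-gon: [(5.2772, 53.2408) (18.0965, 0) (45, 0) (45, 45.3361)]
5. shoelace: 1616.6215

Area of P0's cell: 1616.6215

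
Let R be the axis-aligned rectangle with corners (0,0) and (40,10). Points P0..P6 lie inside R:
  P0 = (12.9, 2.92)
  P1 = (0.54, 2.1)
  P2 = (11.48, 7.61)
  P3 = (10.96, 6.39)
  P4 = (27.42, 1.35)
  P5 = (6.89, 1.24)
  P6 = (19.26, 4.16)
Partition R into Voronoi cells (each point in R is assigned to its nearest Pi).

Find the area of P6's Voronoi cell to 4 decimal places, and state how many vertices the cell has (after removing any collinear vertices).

1. box [0,40]×[0,10]: [(0, 0) (40, 0) (40, 10) (0, 10)]
2. ⊥bis P6·P0 via (16.08,3.54): [(16.7702, 0) (40, 0) (40, 10) (14.8205, 10)]  |A|=242.0465
3. ⊥bis P6·P1 via (9.9,3.13): [(16.7702, 0) (40, 0) (40, 10) (14.8205, 10)]  |A|=242.0465
4. ⊥bis P6·P2 via (15.37,5.885): [(15.5456, 6.281) (16.7702, 0) (40, 0) (40, 10) (17.1948, 10)]  |A|=237.6316
5. ⊥bis P6·P3 via (15.11,5.275): [(15.5456, 6.281) (16.7702, 0) (40, 0) (40, 10) (17.1948, 10)]  |A|=237.6316
6. ⊥bis P6·P4 via (23.34,2.755): [(15.5456, 6.281) (16.7702, 0) (22.3913, 0) (25.8349, 10) (17.1948, 10)]  |A|=78.7625
7. ⊥bis P6·P5 via (13.075,2.7): [(15.5456, 6.281) (16.7702, 0) (22.3913, 0) (25.8349, 10) (17.1948, 10)]  |A|=78.7625
8. canonical 5-gon: [(15.5456, 6.281) (16.7702, 0) (22.3913, 0) (25.8349, 10) (17.1948, 10)]
9. shoelace: 78.7625

Area of P6's cell: 78.7625 (5 vertices)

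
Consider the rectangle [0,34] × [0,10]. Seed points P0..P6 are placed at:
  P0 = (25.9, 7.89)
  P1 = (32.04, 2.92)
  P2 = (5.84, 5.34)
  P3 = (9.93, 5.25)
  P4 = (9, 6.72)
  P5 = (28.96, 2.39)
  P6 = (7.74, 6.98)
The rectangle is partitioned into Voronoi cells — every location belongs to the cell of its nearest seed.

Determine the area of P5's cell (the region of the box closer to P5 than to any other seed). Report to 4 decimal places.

Area of P5's cell: 41.2306

1. box [0,34]×[0,10]: [(0, 0) (34, 0) (34, 10) (0, 10)]
2. ⊥bis P5·P0 via (27.43,5.14): [(18.1914, 0) (34, 0) (34, 8.7953)]  |A|=69.5206
3. ⊥bis P5·P1 via (30.5,2.655): [(29.8415, 6.4817) (18.1914, 0) (30.9569, 0)]  |A|=41.3707
4. ⊥bis P5·P2 via (17.4,3.865): [(29.8415, 6.4817) (18.1914, 0) (30.9569, 0)]  |A|=41.3707
5. ⊥bis P5·P3 via (19.445,3.82): [(29.8415, 6.4817) (18.9329, 0.4125) (18.8709, 0) (30.9569, 0)]  |A|=41.2306
6. ⊥bis P5·P4 via (18.98,4.555): [(29.8415, 6.4817) (18.9329, 0.4125) (18.8709, 0) (30.9569, 0)]  |A|=41.2306
7. ⊥bis P5·P6 via (18.35,4.685): [(29.8415, 6.4817) (18.9329, 0.4125) (18.8709, 0) (30.9569, 0)]  |A|=41.2306
8. canonical 4-gon: [(29.8415, 6.4817) (18.9329, 0.4125) (18.8709, 0) (30.9569, 0)]
9. shoelace: 41.2306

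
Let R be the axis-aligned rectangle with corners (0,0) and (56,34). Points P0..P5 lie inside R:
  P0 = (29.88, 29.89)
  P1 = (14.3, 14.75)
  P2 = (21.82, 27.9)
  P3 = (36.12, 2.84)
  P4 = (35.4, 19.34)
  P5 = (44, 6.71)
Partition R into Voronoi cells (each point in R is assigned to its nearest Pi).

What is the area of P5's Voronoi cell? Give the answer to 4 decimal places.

Area of P5's cell: 305.7123

1. box [0,56]×[0,34]: [(0, 0) (56, 0) (56, 34) (0, 34)]
2. ⊥bis P5·P0 via (36.94,18.3): [(6.8979, 0) (56, 0) (56, 29.9103)]  |A|=734.3293
3. ⊥bis P5·P1 via (29.15,10.73): [(30.0657, 14.1125) (26.2453, 0) (56, 0) (56, 29.9103)]  |A|=597.809
4. ⊥bis P5·P2 via (32.91,17.305): [(30.0657, 14.1125) (26.2453, 0) (56, 0) (56, 29.9103)]  |A|=597.809
5. ⊥bis P5·P3 via (40.06,4.775): [(34.2287, 16.6485) (42.4051, 0) (56, 0) (56, 29.9103)]  |A|=438.7597
6. ⊥bis P5·P4 via (39.7,13.025): [(36.9335, 11.1412) (42.4051, 0) (56, 0) (56, 24.124)]  |A|=305.7123
7. canonical 4-gon: [(36.9335, 11.1412) (42.4051, 0) (56, 0) (56, 24.124)]
8. shoelace: 305.7123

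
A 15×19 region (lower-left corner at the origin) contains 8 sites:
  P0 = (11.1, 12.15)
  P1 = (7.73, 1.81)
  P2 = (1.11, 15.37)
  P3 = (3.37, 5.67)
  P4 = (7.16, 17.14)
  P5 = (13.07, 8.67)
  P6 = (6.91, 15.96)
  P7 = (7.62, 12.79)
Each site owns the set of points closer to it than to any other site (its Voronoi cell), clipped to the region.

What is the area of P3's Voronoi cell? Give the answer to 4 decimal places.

1. box [0,15]×[0,19]: [(0, 0) (15, 0) (15, 19) (0, 19)]
2. ⊥bis P3·P0 via (7.235,8.91): [(0, 17.5406) (0, 0) (14.7042, 0)]  |A|=128.9604
3. ⊥bis P3·P1 via (5.55,3.74): [(8.6416, 7.2321) (0, 17.5406) (0, 0) (2.2389, 0)]  |A|=83.8855
4. ⊥bis P3·P2 via (2.24,10.52): [(8.6416, 7.2321) (5.2897, 11.2305) (0, 9.9981) (0, 0) (2.2389, 0)]  |A|=63.9366
5. ⊥bis P3·P4 via (5.265,11.405): [(8.6416, 7.2321) (5.2897, 11.2305) (0, 9.9981) (0, 0) (2.2389, 0)]  |A|=63.9366
6. ⊥bis P3·P5 via (8.22,7.17): [(8.3149, 6.8631) (7.9431, 8.0653) (5.2897, 11.2305) (0, 9.9981) (0, 0) (2.2389, 0)]  |A|=63.6717
7. ⊥bis P3·P6 via (5.14,10.815): [(8.3149, 6.8631) (7.9431, 8.0653) (5.8399, 10.5742) (4.4803, 11.042) (0, 9.9981) (0, 0) (2.2389, 0)]  |A|=63.3542
8. ⊥bis P3·P7 via (5.495,9.23): [(8.3149, 6.8631) (8.0556, 7.7016) (3.0268, 10.7033) (0, 9.9981) (0, 0) (2.2389, 0)]  |A|=58.645
9. canonical 6-gon: [(8.3149, 6.8631) (8.0556, 7.7016) (3.0268, 10.7033) (0, 9.9981) (0, 0) (2.2389, 0)]
10. shoelace: 58.645

Area of P3's cell: 58.6450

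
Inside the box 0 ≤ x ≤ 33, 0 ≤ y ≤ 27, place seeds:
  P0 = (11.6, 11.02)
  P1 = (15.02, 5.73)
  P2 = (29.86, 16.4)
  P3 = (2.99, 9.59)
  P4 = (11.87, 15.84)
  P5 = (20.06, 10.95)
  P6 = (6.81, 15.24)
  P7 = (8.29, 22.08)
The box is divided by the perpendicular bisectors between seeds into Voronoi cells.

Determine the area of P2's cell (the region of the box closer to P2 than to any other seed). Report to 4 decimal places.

Area of P2's cell: 205.4184

1. box [0,33]×[0,27]: [(0, 0) (33, 0) (33, 27) (0, 27)]
2. ⊥bis P2·P0 via (20.73,13.71): [(24.7694, 0) (33, 0) (33, 27) (16.8143, 27)]  |A|=329.6194
3. ⊥bis P2·P1 via (22.44,11.065): [(20.8631, 13.2581) (30.3958, 0) (33, 0) (33, 27) (16.8143, 27)]  |A|=292.322
4. ⊥bis P2·P3 via (16.425,12.995): [(20.8631, 13.2581) (30.3958, 0) (33, 0) (33, 27) (16.8143, 27)]  |A|=292.322
5. ⊥bis P2·P4 via (20.865,16.12): [(20.9582, 13.1259) (30.3958, 0) (33, 0) (33, 27) (20.5263, 27)]  |A|=266.1862
6. ⊥bis P2·P5 via (24.96,13.675): [(20.7028, 21.3301) (32.565, 0) (33, 0) (33, 27) (20.5263, 27)]  |A|=206.0137
7. ⊥bis P2·P6 via (18.335,15.82): [(20.7028, 21.3301) (32.565, 0) (33, 0) (33, 27) (20.5263, 27)]  |A|=206.0137
8. ⊥bis P2·P7 via (19.075,19.24): [(20.5889, 24.9892) (20.7028, 21.3301) (32.565, 0) (33, 0) (33, 27) (21.1184, 27)]  |A|=205.4184
9. canonical 6-gon: [(20.5889, 24.9892) (20.7028, 21.3301) (32.565, 0) (33, 0) (33, 27) (21.1184, 27)]
10. shoelace: 205.4184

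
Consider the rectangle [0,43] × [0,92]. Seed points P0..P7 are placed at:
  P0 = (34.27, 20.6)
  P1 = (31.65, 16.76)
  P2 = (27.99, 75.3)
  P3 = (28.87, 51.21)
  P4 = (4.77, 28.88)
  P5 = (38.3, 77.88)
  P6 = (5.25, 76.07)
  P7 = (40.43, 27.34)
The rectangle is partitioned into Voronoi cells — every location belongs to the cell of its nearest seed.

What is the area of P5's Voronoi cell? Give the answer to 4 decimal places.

1. box [0,43]×[0,92]: [(0, 0) (43, 0) (43, 92) (0, 92)]
2. ⊥bis P5·P0 via (36.285,49.24): [(0, 51.7929) (43, 48.7676) (43, 92) (0, 92)]  |A|=1793.9507
3. ⊥bis P5·P1 via (34.975,47.32): [(0, 51.7929) (43, 48.7676) (43, 92) (0, 92)]  |A|=1793.9507
4. ⊥bis P5·P2 via (33.145,76.59): [(40.0555, 48.9747) (43, 48.7676) (43, 92) (29.2888, 92)]  |A|=358.6135
5. ⊥bis P5·P3 via (33.585,64.545): [(36.409, 63.5465) (43, 61.216) (43, 92) (29.2888, 92)]  |A|=296.5144
6. ⊥bis P5·P4 via (21.535,53.38): [(36.409, 63.5465) (43, 61.216) (43, 92) (29.2888, 92)]  |A|=296.5144
7. ⊥bis P5·P6 via (21.775,76.975): [(36.409, 63.5465) (43, 61.216) (43, 92) (29.2888, 92)]  |A|=296.5144
8. ⊥bis P5·P7 via (39.365,52.61): [(36.409, 63.5465) (43, 61.216) (43, 92) (29.2888, 92)]  |A|=296.5144
9. canonical 4-gon: [(36.409, 63.5465) (43, 61.216) (43, 92) (29.2888, 92)]
10. shoelace: 296.5144

Area of P5's cell: 296.5144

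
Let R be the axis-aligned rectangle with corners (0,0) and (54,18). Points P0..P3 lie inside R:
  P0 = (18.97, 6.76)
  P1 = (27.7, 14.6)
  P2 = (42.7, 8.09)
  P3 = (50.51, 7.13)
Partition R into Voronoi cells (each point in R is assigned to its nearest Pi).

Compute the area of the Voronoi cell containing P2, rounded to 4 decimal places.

1. box [0,54]×[0,18]: [(0, 0) (54, 0) (54, 18) (0, 18)]
2. ⊥bis P2·P0 via (30.835,7.425): [(31.2512, 0) (54, 0) (54, 18) (30.2423, 18)]  |A|=418.5589
3. ⊥bis P2·P1 via (35.2,11.345): [(31.1397, 1.9894) (31.2512, 0) (54, 0) (54, 18) (38.0883, 18)]  |A|=355.7494
4. ⊥bis P2·P3 via (46.605,7.61): [(31.1397, 1.9894) (31.2512, 0) (45.6696, 0) (47.8821, 18) (38.0883, 18)]  |A|=225.7149
5. canonical 5-gon: [(31.1397, 1.9894) (31.2512, 0) (45.6696, 0) (47.8821, 18) (38.0883, 18)]
6. shoelace: 225.7149

Area of P2's cell: 225.7149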